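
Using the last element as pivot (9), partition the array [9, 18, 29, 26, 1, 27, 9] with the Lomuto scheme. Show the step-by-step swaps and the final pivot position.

Lomuto partition with pivot = 9:

Initial array: [9, 18, 29, 26, 1, 27, 9]

arr[0]=9 <= 9: swap with position 0, array becomes [9, 18, 29, 26, 1, 27, 9]
arr[1]=18 > 9: no swap
arr[2]=29 > 9: no swap
arr[3]=26 > 9: no swap
arr[4]=1 <= 9: swap with position 1, array becomes [9, 1, 29, 26, 18, 27, 9]
arr[5]=27 > 9: no swap

Place pivot at position 2: [9, 1, 9, 26, 18, 27, 29]
Pivot position: 2

After partitioning with pivot 9, the array becomes [9, 1, 9, 26, 18, 27, 29]. The pivot is placed at index 2. All elements to the left of the pivot are <= 9, and all elements to the right are > 9.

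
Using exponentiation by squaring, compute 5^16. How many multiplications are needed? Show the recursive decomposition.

Computing 5^16 by squaring (build up from 5^1; each line after the first costs one multiplication):

5^1 = 5
5^2 = (5^1)^2 = 5^2 = 25
5^4 = (5^2)^2 = 25^2 = 625
5^8 = (5^4)^2 = 625^2 = 390625
5^16 = (5^8)^2 = 390625^2 = 152587890625

Result: 152587890625
Multiplications needed: 4 (4 lines after 5^1)

5^16 = 152587890625. Using exponentiation by squaring, this requires 4 multiplications. The key idea: if the exponent is even, square the half-power; if odd, multiply by the base once.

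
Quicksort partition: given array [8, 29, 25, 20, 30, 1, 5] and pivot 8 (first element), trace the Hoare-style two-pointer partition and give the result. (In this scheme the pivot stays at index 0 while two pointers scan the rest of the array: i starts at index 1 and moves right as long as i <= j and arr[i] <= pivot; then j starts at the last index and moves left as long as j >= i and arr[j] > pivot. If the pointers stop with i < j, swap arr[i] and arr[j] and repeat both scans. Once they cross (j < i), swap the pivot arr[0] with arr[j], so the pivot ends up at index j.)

Hoare-style two-pointer partition with pivot = 8:

Initial array: [8, 29, 25, 20, 30, 1, 5]

Pointers start at i = 1, j = 6.
i stops at index 1 (arr[1]=29 > 8), j stops at index 6 (arr[6]=5 <= 8): swap arr[1] and arr[6], array becomes [8, 5, 25, 20, 30, 1, 29]
i stops at index 2 (arr[2]=25 > 8), j stops at index 5 (arr[5]=1 <= 8): swap arr[2] and arr[5], array becomes [8, 5, 1, 20, 30, 25, 29]
i ends at 3, j ends at 2: the pointers have crossed (j < i), so scanning stops.

Swap pivot arr[0] with arr[2] to place pivot at position 2: [1, 5, 8, 20, 30, 25, 29]
Pivot position: 2

After partitioning with pivot 8, the array becomes [1, 5, 8, 20, 30, 25, 29]. The pivot is placed at index 2. All elements to the left of the pivot are <= 8, and all elements to the right are > 8.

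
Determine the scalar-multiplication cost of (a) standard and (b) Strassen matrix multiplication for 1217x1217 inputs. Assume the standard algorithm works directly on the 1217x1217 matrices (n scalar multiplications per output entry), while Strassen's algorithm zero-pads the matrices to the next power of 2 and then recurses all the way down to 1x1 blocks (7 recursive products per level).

Matrix multiplication for 1217x1217 matrices:

Strassen's algorithm requires power-of-2 dimensions. Pad 1217x1217 to 2048x2048 (next power of 2).

Standard algorithm: 1217^3 = 1802485313 multiplications
Strassen's algorithm: 7^(log2(2048)) = 7^11 = 1977326743 multiplications
Difference: 1802485313 - 1977326743 = -174841430 (Strassen uses MORE here due to padding overhead — for small or just-over-power-of-2 n, padding can outweigh the per-level savings)

Standard: 1802485313 multiplications (1217^3). Strassen: 1977326743 multiplications (7^11, after padding to 2048x2048). Strassen reduces 8 recursive multiplications to 7 at each level.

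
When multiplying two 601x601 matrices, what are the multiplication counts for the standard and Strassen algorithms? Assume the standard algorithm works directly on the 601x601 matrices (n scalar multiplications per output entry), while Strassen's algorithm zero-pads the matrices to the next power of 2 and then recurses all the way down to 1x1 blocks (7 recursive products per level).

Matrix multiplication for 601x601 matrices:

Strassen's algorithm requires power-of-2 dimensions. Pad 601x601 to 1024x1024 (next power of 2).

Standard algorithm: 601^3 = 217081801 multiplications
Strassen's algorithm: 7^(log2(1024)) = 7^10 = 282475249 multiplications
Difference: 217081801 - 282475249 = -65393448 (Strassen uses MORE here due to padding overhead — for small or just-over-power-of-2 n, padding can outweigh the per-level savings)

Standard: 217081801 multiplications (601^3). Strassen: 282475249 multiplications (7^10, after padding to 1024x1024). Strassen reduces 8 recursive multiplications to 7 at each level.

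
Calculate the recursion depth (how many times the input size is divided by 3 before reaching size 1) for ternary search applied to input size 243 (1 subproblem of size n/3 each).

For divide and conquer with division factor 3:

Problem sizes at each level:
Level 0: 243
Level 1: 81
Level 2: 27
Level 3: 9
Level 4: 3
Level 5: 1

The root is level 0 and the size-1 base case is level 5 (the tree spans levels 0 through 5, i.e. 6 levels counting the root), so the depth is the number of divisions: log_3(243) = 5

The recursion tree depth is log_3(243) = 5. At each level, the problem size is divided by 3, so it takes 5 divisions to reduce to a base case of size 1. The algorithm makes 1 recursive call at each level.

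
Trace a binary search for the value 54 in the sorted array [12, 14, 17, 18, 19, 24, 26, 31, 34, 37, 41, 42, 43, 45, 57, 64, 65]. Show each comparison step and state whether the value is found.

Binary search for 54 in [12, 14, 17, 18, 19, 24, 26, 31, 34, 37, 41, 42, 43, 45, 57, 64, 65]:

lo=0, hi=16, mid=8, arr[mid]=34 -> 34 < 54, search right half
lo=9, hi=16, mid=12, arr[mid]=43 -> 43 < 54, search right half
lo=13, hi=16, mid=14, arr[mid]=57 -> 57 > 54, search left half
lo=13, hi=13, mid=13, arr[mid]=45 -> 45 < 54, search right half
lo=14 > hi=13, target 54 not found

Binary search determines that 54 is not in the array after 4 comparisons. The search space was exhausted without finding the target.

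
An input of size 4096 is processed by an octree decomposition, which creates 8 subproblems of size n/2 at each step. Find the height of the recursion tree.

For divide and conquer with division factor 2:

Problem sizes at each level:
Level 0: 4096
Level 1: 2048
Level 2: 1024
Level 3: 512
Level 4: 256
Level 5: 128
Level 6: 64
Level 7: 32
Level 8: 16
Level 9: 8
Level 10: 4
Level 11: 2
Level 12: 1

The root is level 0 and the size-1 base case is level 12 (the tree spans levels 0 through 12, i.e. 13 levels counting the root), so the depth is the number of divisions: log_2(4096) = 12

The recursion tree depth is log_2(4096) = 12. At each level, the problem size is divided by 2, so it takes 12 divisions to reduce to a base case of size 1. The algorithm makes 8 recursive calls at each level.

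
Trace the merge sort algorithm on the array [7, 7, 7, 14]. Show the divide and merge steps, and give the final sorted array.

Merge sort trace:

Split: [7, 7, 7, 14] -> [7, 7] and [7, 14]
  Split: [7, 7] -> [7] and [7]
  Merge: [7] + [7] -> [7, 7]
  Split: [7, 14] -> [7] and [14]
  Merge: [7] + [14] -> [7, 14]
Merge: [7, 7] + [7, 14] -> [7, 7, 7, 14]

Final sorted array: [7, 7, 7, 14]

The merge sort proceeds by recursively splitting the array and merging sorted halves.
After all merges, the sorted array is [7, 7, 7, 14].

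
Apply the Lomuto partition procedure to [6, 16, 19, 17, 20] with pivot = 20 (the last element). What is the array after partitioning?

Lomuto partition with pivot = 20:

Initial array: [6, 16, 19, 17, 20]

arr[0]=6 <= 20: swap with position 0, array becomes [6, 16, 19, 17, 20]
arr[1]=16 <= 20: swap with position 1, array becomes [6, 16, 19, 17, 20]
arr[2]=19 <= 20: swap with position 2, array becomes [6, 16, 19, 17, 20]
arr[3]=17 <= 20: swap with position 3, array becomes [6, 16, 19, 17, 20]

Place pivot at position 4: [6, 16, 19, 17, 20]
Pivot position: 4

After partitioning with pivot 20, the array becomes [6, 16, 19, 17, 20]. The pivot is placed at index 4. All elements to the left of the pivot are <= 20, and all elements to the right are > 20.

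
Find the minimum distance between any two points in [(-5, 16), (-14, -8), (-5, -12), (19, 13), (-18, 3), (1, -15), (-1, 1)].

Computing all pairwise distances among 7 points:

d((-5, 16), (-14, -8)) = 25.632
d((-5, 16), (-5, -12)) = 28.0
d((-5, 16), (19, 13)) = 24.1868
d((-5, 16), (-18, 3)) = 18.3848
d((-5, 16), (1, -15)) = 31.5753
d((-5, 16), (-1, 1)) = 15.5242
d((-14, -8), (-5, -12)) = 9.8489
d((-14, -8), (19, 13)) = 39.1152
d((-14, -8), (-18, 3)) = 11.7047
d((-14, -8), (1, -15)) = 16.5529
d((-14, -8), (-1, 1)) = 15.8114
d((-5, -12), (19, 13)) = 34.6554
d((-5, -12), (-18, 3)) = 19.8494
d((-5, -12), (1, -15)) = 6.7082 <-- minimum
d((-5, -12), (-1, 1)) = 13.6015
d((19, 13), (-18, 3)) = 38.3275
d((19, 13), (1, -15)) = 33.2866
d((19, 13), (-1, 1)) = 23.3238
d((-18, 3), (1, -15)) = 26.1725
d((-18, 3), (-1, 1)) = 17.1172
d((1, -15), (-1, 1)) = 16.1245

Closest pair: (-5, -12) and (1, -15) with distance 6.7082

The closest pair is (-5, -12) and (1, -15) with Euclidean distance 6.7082. For 7 points, brute-force pairwise comparison is shown above. For large n, the divide-and-conquer algorithm (sort by x, recurse on halves, check the dividing strip) achieves O(n log n).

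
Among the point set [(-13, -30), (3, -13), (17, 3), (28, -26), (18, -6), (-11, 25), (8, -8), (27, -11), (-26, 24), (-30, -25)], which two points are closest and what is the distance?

Computing all pairwise distances among 10 points:

d((-13, -30), (3, -13)) = 23.3452
d((-13, -30), (17, 3)) = 44.5982
d((-13, -30), (28, -26)) = 41.1947
d((-13, -30), (18, -6)) = 39.2046
d((-13, -30), (-11, 25)) = 55.0364
d((-13, -30), (8, -8)) = 30.4138
d((-13, -30), (27, -11)) = 44.2832
d((-13, -30), (-26, 24)) = 55.5428
d((-13, -30), (-30, -25)) = 17.72
d((3, -13), (17, 3)) = 21.2603
d((3, -13), (28, -26)) = 28.178
d((3, -13), (18, -6)) = 16.5529
d((3, -13), (-11, 25)) = 40.4969
d((3, -13), (8, -8)) = 7.0711 <-- minimum
d((3, -13), (27, -11)) = 24.0832
d((3, -13), (-26, 24)) = 47.0106
d((3, -13), (-30, -25)) = 35.1141
d((17, 3), (28, -26)) = 31.0161
d((17, 3), (18, -6)) = 9.0554
d((17, 3), (-11, 25)) = 35.609
d((17, 3), (8, -8)) = 14.2127
d((17, 3), (27, -11)) = 17.2047
d((17, 3), (-26, 24)) = 47.8539
d((17, 3), (-30, -25)) = 54.7083
d((28, -26), (18, -6)) = 22.3607
d((28, -26), (-11, 25)) = 64.2028
d((28, -26), (8, -8)) = 26.9072
d((28, -26), (27, -11)) = 15.0333
d((28, -26), (-26, 24)) = 73.5935
d((28, -26), (-30, -25)) = 58.0086
d((18, -6), (-11, 25)) = 42.45
d((18, -6), (8, -8)) = 10.198
d((18, -6), (27, -11)) = 10.2956
d((18, -6), (-26, 24)) = 53.2541
d((18, -6), (-30, -25)) = 51.6236
d((-11, 25), (8, -8)) = 38.0789
d((-11, 25), (27, -11)) = 52.345
d((-11, 25), (-26, 24)) = 15.0333
d((-11, 25), (-30, -25)) = 53.4883
d((8, -8), (27, -11)) = 19.2354
d((8, -8), (-26, 24)) = 46.6905
d((8, -8), (-30, -25)) = 41.6293
d((27, -11), (-26, 24)) = 63.5138
d((27, -11), (-30, -25)) = 58.6941
d((-26, 24), (-30, -25)) = 49.163

Closest pair: (3, -13) and (8, -8) with distance 7.0711

The closest pair is (3, -13) and (8, -8) with Euclidean distance 7.0711. For 10 points, brute-force pairwise comparison is shown above. For large n, the divide-and-conquer algorithm (sort by x, recurse on halves, check the dividing strip) achieves O(n log n).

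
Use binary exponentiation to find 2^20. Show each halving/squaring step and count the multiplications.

Computing 2^20 by squaring (build up from 2^1; each line after the first costs one multiplication):

2^1 = 2
2^2 = (2^1)^2 = 2^2 = 4
2^4 = (2^2)^2 = 4^2 = 16
2^5 = 2 * 2^4 = 2 * 16 = 32
2^10 = (2^5)^2 = 32^2 = 1024
2^20 = (2^10)^2 = 1024^2 = 1048576

Result: 1048576
Multiplications needed: 5 (5 lines after 2^1)

2^20 = 1048576. Using exponentiation by squaring, this requires 5 multiplications. The key idea: if the exponent is even, square the half-power; if odd, multiply by the base once.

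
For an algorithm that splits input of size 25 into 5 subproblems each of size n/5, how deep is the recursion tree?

For divide and conquer with division factor 5:

Problem sizes at each level:
Level 0: 25
Level 1: 5
Level 2: 1

The root is level 0 and the size-1 base case is level 2 (the tree spans levels 0 through 2, i.e. 3 levels counting the root), so the depth is the number of divisions: log_5(25) = 2

The recursion tree depth is log_5(25) = 2. At each level, the problem size is divided by 5, so it takes 2 divisions to reduce to a base case of size 1. The algorithm makes 5 recursive calls at each level.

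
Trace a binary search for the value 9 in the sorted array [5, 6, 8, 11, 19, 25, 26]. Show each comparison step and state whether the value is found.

Binary search for 9 in [5, 6, 8, 11, 19, 25, 26]:

lo=0, hi=6, mid=3, arr[mid]=11 -> 11 > 9, search left half
lo=0, hi=2, mid=1, arr[mid]=6 -> 6 < 9, search right half
lo=2, hi=2, mid=2, arr[mid]=8 -> 8 < 9, search right half
lo=3 > hi=2, target 9 not found

Binary search determines that 9 is not in the array after 3 comparisons. The search space was exhausted without finding the target.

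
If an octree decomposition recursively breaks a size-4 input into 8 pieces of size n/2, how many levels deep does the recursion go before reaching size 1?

For divide and conquer with division factor 2:

Problem sizes at each level:
Level 0: 4
Level 1: 2
Level 2: 1

The root is level 0 and the size-1 base case is level 2 (the tree spans levels 0 through 2, i.e. 3 levels counting the root), so the depth is the number of divisions: log_2(4) = 2

The recursion tree depth is log_2(4) = 2. At each level, the problem size is divided by 2, so it takes 2 divisions to reduce to a base case of size 1. The algorithm makes 8 recursive calls at each level.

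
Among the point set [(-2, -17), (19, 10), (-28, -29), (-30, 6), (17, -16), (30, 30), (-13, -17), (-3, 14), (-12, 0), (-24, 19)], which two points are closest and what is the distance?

Computing all pairwise distances among 10 points:

d((-2, -17), (19, 10)) = 34.2053
d((-2, -17), (-28, -29)) = 28.6356
d((-2, -17), (-30, 6)) = 36.2353
d((-2, -17), (17, -16)) = 19.0263
d((-2, -17), (30, 30)) = 56.8595
d((-2, -17), (-13, -17)) = 11.0 <-- minimum
d((-2, -17), (-3, 14)) = 31.0161
d((-2, -17), (-12, 0)) = 19.7231
d((-2, -17), (-24, 19)) = 42.19
d((19, 10), (-28, -29)) = 61.0737
d((19, 10), (-30, 6)) = 49.163
d((19, 10), (17, -16)) = 26.0768
d((19, 10), (30, 30)) = 22.8254
d((19, 10), (-13, -17)) = 41.8688
d((19, 10), (-3, 14)) = 22.3607
d((19, 10), (-12, 0)) = 32.573
d((19, 10), (-24, 19)) = 43.9318
d((-28, -29), (-30, 6)) = 35.0571
d((-28, -29), (17, -16)) = 46.8402
d((-28, -29), (30, 30)) = 82.7345
d((-28, -29), (-13, -17)) = 19.2094
d((-28, -29), (-3, 14)) = 49.7393
d((-28, -29), (-12, 0)) = 33.121
d((-28, -29), (-24, 19)) = 48.1664
d((-30, 6), (17, -16)) = 51.8941
d((-30, 6), (30, 30)) = 64.622
d((-30, 6), (-13, -17)) = 28.6007
d((-30, 6), (-3, 14)) = 28.1603
d((-30, 6), (-12, 0)) = 18.9737
d((-30, 6), (-24, 19)) = 14.3178
d((17, -16), (30, 30)) = 47.8017
d((17, -16), (-13, -17)) = 30.0167
d((17, -16), (-3, 14)) = 36.0555
d((17, -16), (-12, 0)) = 33.121
d((17, -16), (-24, 19)) = 53.9073
d((30, 30), (-13, -17)) = 63.7024
d((30, 30), (-3, 14)) = 36.6742
d((30, 30), (-12, 0)) = 51.614
d((30, 30), (-24, 19)) = 55.109
d((-13, -17), (-3, 14)) = 32.573
d((-13, -17), (-12, 0)) = 17.0294
d((-13, -17), (-24, 19)) = 37.6431
d((-3, 14), (-12, 0)) = 16.6433
d((-3, 14), (-24, 19)) = 21.587
d((-12, 0), (-24, 19)) = 22.4722

Closest pair: (-2, -17) and (-13, -17) with distance 11.0

The closest pair is (-2, -17) and (-13, -17) with Euclidean distance 11.0. For 10 points, brute-force pairwise comparison is shown above. For large n, the divide-and-conquer algorithm (sort by x, recurse on halves, check the dividing strip) achieves O(n log n).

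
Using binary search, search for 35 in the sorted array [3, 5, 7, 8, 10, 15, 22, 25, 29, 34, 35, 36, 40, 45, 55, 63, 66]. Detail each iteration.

Binary search for 35 in [3, 5, 7, 8, 10, 15, 22, 25, 29, 34, 35, 36, 40, 45, 55, 63, 66]:

lo=0, hi=16, mid=8, arr[mid]=29 -> 29 < 35, search right half
lo=9, hi=16, mid=12, arr[mid]=40 -> 40 > 35, search left half
lo=9, hi=11, mid=10, arr[mid]=35 -> Found target at index 10!

Binary search finds 35 at index 10 after 3 comparisons. The search repeatedly halves the search space by comparing with the middle element.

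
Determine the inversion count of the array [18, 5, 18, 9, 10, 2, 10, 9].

Finding inversions in [18, 5, 18, 9, 10, 2, 10, 9]:

(0, 1): arr[0]=18 > arr[1]=5
(0, 3): arr[0]=18 > arr[3]=9
(0, 4): arr[0]=18 > arr[4]=10
(0, 5): arr[0]=18 > arr[5]=2
(0, 6): arr[0]=18 > arr[6]=10
(0, 7): arr[0]=18 > arr[7]=9
(1, 5): arr[1]=5 > arr[5]=2
(2, 3): arr[2]=18 > arr[3]=9
(2, 4): arr[2]=18 > arr[4]=10
(2, 5): arr[2]=18 > arr[5]=2
(2, 6): arr[2]=18 > arr[6]=10
(2, 7): arr[2]=18 > arr[7]=9
(3, 5): arr[3]=9 > arr[5]=2
(4, 5): arr[4]=10 > arr[5]=2
(4, 7): arr[4]=10 > arr[7]=9
(6, 7): arr[6]=10 > arr[7]=9

Total inversions: 16

The array has 16 inversion(s): (0,1), (0,3), (0,4), (0,5), (0,6), (0,7), (1,5), (2,3), (2,4), (2,5), (2,6), (2,7), (3,5), (4,5), (4,7), (6,7). Each pair (i,j) satisfies i < j and arr[i] > arr[j].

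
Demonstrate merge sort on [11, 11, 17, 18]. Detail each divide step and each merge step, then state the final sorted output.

Merge sort trace:

Split: [11, 11, 17, 18] -> [11, 11] and [17, 18]
  Split: [11, 11] -> [11] and [11]
  Merge: [11] + [11] -> [11, 11]
  Split: [17, 18] -> [17] and [18]
  Merge: [17] + [18] -> [17, 18]
Merge: [11, 11] + [17, 18] -> [11, 11, 17, 18]

Final sorted array: [11, 11, 17, 18]

The merge sort proceeds by recursively splitting the array and merging sorted halves.
After all merges, the sorted array is [11, 11, 17, 18].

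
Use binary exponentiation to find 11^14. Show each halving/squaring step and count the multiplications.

Computing 11^14 by squaring (build up from 11^1; each line after the first costs one multiplication):

11^1 = 11
11^2 = (11^1)^2 = 11^2 = 121
11^3 = 11 * 11^2 = 11 * 121 = 1331
11^6 = (11^3)^2 = 1331^2 = 1771561
11^7 = 11 * 11^6 = 11 * 1771561 = 19487171
11^14 = (11^7)^2 = 19487171^2 = 379749833583241

Result: 379749833583241
Multiplications needed: 5 (5 lines after 11^1)

11^14 = 379749833583241. Using exponentiation by squaring, this requires 5 multiplications. The key idea: if the exponent is even, square the half-power; if odd, multiply by the base once.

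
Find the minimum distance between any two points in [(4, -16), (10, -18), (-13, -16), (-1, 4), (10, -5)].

Computing all pairwise distances among 5 points:

d((4, -16), (10, -18)) = 6.3246 <-- minimum
d((4, -16), (-13, -16)) = 17.0
d((4, -16), (-1, 4)) = 20.6155
d((4, -16), (10, -5)) = 12.53
d((10, -18), (-13, -16)) = 23.0868
d((10, -18), (-1, 4)) = 24.5967
d((10, -18), (10, -5)) = 13.0
d((-13, -16), (-1, 4)) = 23.3238
d((-13, -16), (10, -5)) = 25.4951
d((-1, 4), (10, -5)) = 14.2127

Closest pair: (4, -16) and (10, -18) with distance 6.3246

The closest pair is (4, -16) and (10, -18) with Euclidean distance 6.3246. For 5 points, brute-force pairwise comparison is shown above. For large n, the divide-and-conquer algorithm (sort by x, recurse on halves, check the dividing strip) achieves O(n log n).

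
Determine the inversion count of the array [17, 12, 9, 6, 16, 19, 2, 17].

Finding inversions in [17, 12, 9, 6, 16, 19, 2, 17]:

(0, 1): arr[0]=17 > arr[1]=12
(0, 2): arr[0]=17 > arr[2]=9
(0, 3): arr[0]=17 > arr[3]=6
(0, 4): arr[0]=17 > arr[4]=16
(0, 6): arr[0]=17 > arr[6]=2
(1, 2): arr[1]=12 > arr[2]=9
(1, 3): arr[1]=12 > arr[3]=6
(1, 6): arr[1]=12 > arr[6]=2
(2, 3): arr[2]=9 > arr[3]=6
(2, 6): arr[2]=9 > arr[6]=2
(3, 6): arr[3]=6 > arr[6]=2
(4, 6): arr[4]=16 > arr[6]=2
(5, 6): arr[5]=19 > arr[6]=2
(5, 7): arr[5]=19 > arr[7]=17

Total inversions: 14

The array has 14 inversion(s): (0,1), (0,2), (0,3), (0,4), (0,6), (1,2), (1,3), (1,6), (2,3), (2,6), (3,6), (4,6), (5,6), (5,7). Each pair (i,j) satisfies i < j and arr[i] > arr[j].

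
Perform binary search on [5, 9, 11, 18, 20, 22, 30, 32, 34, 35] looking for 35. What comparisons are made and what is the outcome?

Binary search for 35 in [5, 9, 11, 18, 20, 22, 30, 32, 34, 35]:

lo=0, hi=9, mid=4, arr[mid]=20 -> 20 < 35, search right half
lo=5, hi=9, mid=7, arr[mid]=32 -> 32 < 35, search right half
lo=8, hi=9, mid=8, arr[mid]=34 -> 34 < 35, search right half
lo=9, hi=9, mid=9, arr[mid]=35 -> Found target at index 9!

Binary search finds 35 at index 9 after 4 comparisons. The search repeatedly halves the search space by comparing with the middle element.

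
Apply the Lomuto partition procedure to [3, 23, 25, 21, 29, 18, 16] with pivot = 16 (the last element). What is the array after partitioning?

Lomuto partition with pivot = 16:

Initial array: [3, 23, 25, 21, 29, 18, 16]

arr[0]=3 <= 16: swap with position 0, array becomes [3, 23, 25, 21, 29, 18, 16]
arr[1]=23 > 16: no swap
arr[2]=25 > 16: no swap
arr[3]=21 > 16: no swap
arr[4]=29 > 16: no swap
arr[5]=18 > 16: no swap

Place pivot at position 1: [3, 16, 25, 21, 29, 18, 23]
Pivot position: 1

After partitioning with pivot 16, the array becomes [3, 16, 25, 21, 29, 18, 23]. The pivot is placed at index 1. All elements to the left of the pivot are <= 16, and all elements to the right are > 16.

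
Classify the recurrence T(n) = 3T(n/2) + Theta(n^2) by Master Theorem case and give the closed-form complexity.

Master Theorem for T(n) = 3T(n/2) + O(n^2):

a = 3, b = 2, c = 2
log_b(a) = log_2(3) = 1.5850

Case 3: c = 2 > log_2(3) = 1.5850
T(n) = O(n^2) = O(n^2)

For T(n) = 3T(n/2) + O(n^2): log_2(3) = 1.5850. This is Case 3 of the Master Theorem (c > log_b(a), work dominated by root), giving O(n^2).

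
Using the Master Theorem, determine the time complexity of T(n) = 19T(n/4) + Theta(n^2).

Master Theorem for T(n) = 19T(n/4) + O(n^2):

a = 19, b = 4, c = 2
log_b(a) = log_4(19) = 2.1240

Case 1: c = 2 < log_4(19) = 2.1240
T(n) = O(n^(log_4 19))

For T(n) = 19T(n/4) + O(n^2): log_4(19) = 2.1240. This is Case 1 of the Master Theorem (c < log_b(a), work dominated by leaves), giving O(n^(log_4 19)).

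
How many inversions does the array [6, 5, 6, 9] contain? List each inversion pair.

Finding inversions in [6, 5, 6, 9]:

(0, 1): arr[0]=6 > arr[1]=5

Total inversions: 1

The array has 1 inversion(s): (0,1). Each pair (i,j) satisfies i < j and arr[i] > arr[j].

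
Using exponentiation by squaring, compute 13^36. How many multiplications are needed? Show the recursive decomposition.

Computing 13^36 by squaring (build up from 13^1; each line after the first costs one multiplication):

13^1 = 13
13^2 = (13^1)^2 = 13^2 = 169
13^4 = (13^2)^2 = 169^2 = 28561
13^8 = (13^4)^2 = 28561^2 = 815730721
13^9 = 13 * 13^8 = 13 * 815730721 = 10604499373
13^18 = (13^9)^2 = 10604499373^2 = 112455406951957393129
13^36 = (13^18)^2 = 112455406951957393129^2 = 12646218552730347184269489080961456410641

Result: 12646218552730347184269489080961456410641
Multiplications needed: 6 (6 lines after 13^1)

13^36 = 12646218552730347184269489080961456410641. Using exponentiation by squaring, this requires 6 multiplications. The key idea: if the exponent is even, square the half-power; if odd, multiply by the base once.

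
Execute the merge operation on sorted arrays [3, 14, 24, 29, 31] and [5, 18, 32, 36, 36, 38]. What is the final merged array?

Merging process:

Compare 3 vs 5: take 3 from left. Merged: [3]
Compare 14 vs 5: take 5 from right. Merged: [3, 5]
Compare 14 vs 18: take 14 from left. Merged: [3, 5, 14]
Compare 24 vs 18: take 18 from right. Merged: [3, 5, 14, 18]
Compare 24 vs 32: take 24 from left. Merged: [3, 5, 14, 18, 24]
Compare 29 vs 32: take 29 from left. Merged: [3, 5, 14, 18, 24, 29]
Compare 31 vs 32: take 31 from left. Merged: [3, 5, 14, 18, 24, 29, 31]
Append remaining from right: [32, 36, 36, 38]. Merged: [3, 5, 14, 18, 24, 29, 31, 32, 36, 36, 38]

Final merged array: [3, 5, 14, 18, 24, 29, 31, 32, 36, 36, 38]
Total comparisons: 7

The merged array is [3, 5, 14, 18, 24, 29, 31, 32, 36, 36, 38], requiring 7 comparisons. The merge step runs in O(n) time where n is the total number of elements.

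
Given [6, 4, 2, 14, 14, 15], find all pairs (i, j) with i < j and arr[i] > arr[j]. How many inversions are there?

Finding inversions in [6, 4, 2, 14, 14, 15]:

(0, 1): arr[0]=6 > arr[1]=4
(0, 2): arr[0]=6 > arr[2]=2
(1, 2): arr[1]=4 > arr[2]=2

Total inversions: 3

The array has 3 inversion(s): (0,1), (0,2), (1,2). Each pair (i,j) satisfies i < j and arr[i] > arr[j].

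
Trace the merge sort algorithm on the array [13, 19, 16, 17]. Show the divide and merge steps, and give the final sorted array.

Merge sort trace:

Split: [13, 19, 16, 17] -> [13, 19] and [16, 17]
  Split: [13, 19] -> [13] and [19]
  Merge: [13] + [19] -> [13, 19]
  Split: [16, 17] -> [16] and [17]
  Merge: [16] + [17] -> [16, 17]
Merge: [13, 19] + [16, 17] -> [13, 16, 17, 19]

Final sorted array: [13, 16, 17, 19]

The merge sort proceeds by recursively splitting the array and merging sorted halves.
After all merges, the sorted array is [13, 16, 17, 19].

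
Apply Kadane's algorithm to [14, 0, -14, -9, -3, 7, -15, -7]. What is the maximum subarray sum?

Using Kadane's algorithm on [14, 0, -14, -9, -3, 7, -15, -7]:

Scanning through the array:
Position 1 (value 0): max_ending_here = 14, max_so_far = 14
Position 2 (value -14): max_ending_here = 0, max_so_far = 14
Position 3 (value -9): max_ending_here = -9, max_so_far = 14
Position 4 (value -3): max_ending_here = -3, max_so_far = 14
Position 5 (value 7): max_ending_here = 7, max_so_far = 14
Position 6 (value -15): max_ending_here = -8, max_so_far = 14
Position 7 (value -7): max_ending_here = -7, max_so_far = 14

Maximum subarray: [14]
Maximum sum: 14

The maximum subarray is [14] with sum 14. This subarray runs from index 0 to index 0.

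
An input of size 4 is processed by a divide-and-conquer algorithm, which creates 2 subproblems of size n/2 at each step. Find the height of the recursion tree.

For divide and conquer with division factor 2:

Problem sizes at each level:
Level 0: 4
Level 1: 2
Level 2: 1

The root is level 0 and the size-1 base case is level 2 (the tree spans levels 0 through 2, i.e. 3 levels counting the root), so the depth is the number of divisions: log_2(4) = 2

The recursion tree depth is log_2(4) = 2. At each level, the problem size is divided by 2, so it takes 2 divisions to reduce to a base case of size 1. The algorithm makes 2 recursive calls at each level.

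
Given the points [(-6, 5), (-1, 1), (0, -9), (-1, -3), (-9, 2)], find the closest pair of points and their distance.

Computing all pairwise distances among 5 points:

d((-6, 5), (-1, 1)) = 6.4031
d((-6, 5), (0, -9)) = 15.2315
d((-6, 5), (-1, -3)) = 9.434
d((-6, 5), (-9, 2)) = 4.2426
d((-1, 1), (0, -9)) = 10.0499
d((-1, 1), (-1, -3)) = 4.0 <-- minimum
d((-1, 1), (-9, 2)) = 8.0623
d((0, -9), (-1, -3)) = 6.0828
d((0, -9), (-9, 2)) = 14.2127
d((-1, -3), (-9, 2)) = 9.434

Closest pair: (-1, 1) and (-1, -3) with distance 4.0

The closest pair is (-1, 1) and (-1, -3) with Euclidean distance 4.0. For 5 points, brute-force pairwise comparison is shown above. For large n, the divide-and-conquer algorithm (sort by x, recurse on halves, check the dividing strip) achieves O(n log n).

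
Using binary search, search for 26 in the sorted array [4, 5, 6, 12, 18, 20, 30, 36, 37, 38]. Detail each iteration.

Binary search for 26 in [4, 5, 6, 12, 18, 20, 30, 36, 37, 38]:

lo=0, hi=9, mid=4, arr[mid]=18 -> 18 < 26, search right half
lo=5, hi=9, mid=7, arr[mid]=36 -> 36 > 26, search left half
lo=5, hi=6, mid=5, arr[mid]=20 -> 20 < 26, search right half
lo=6, hi=6, mid=6, arr[mid]=30 -> 30 > 26, search left half
lo=6 > hi=5, target 26 not found

Binary search determines that 26 is not in the array after 4 comparisons. The search space was exhausted without finding the target.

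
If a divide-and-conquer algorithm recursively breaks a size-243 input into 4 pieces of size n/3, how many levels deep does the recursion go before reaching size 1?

For divide and conquer with division factor 3:

Problem sizes at each level:
Level 0: 243
Level 1: 81
Level 2: 27
Level 3: 9
Level 4: 3
Level 5: 1

The root is level 0 and the size-1 base case is level 5 (the tree spans levels 0 through 5, i.e. 6 levels counting the root), so the depth is the number of divisions: log_3(243) = 5

The recursion tree depth is log_3(243) = 5. At each level, the problem size is divided by 3, so it takes 5 divisions to reduce to a base case of size 1. The algorithm makes 4 recursive calls at each level.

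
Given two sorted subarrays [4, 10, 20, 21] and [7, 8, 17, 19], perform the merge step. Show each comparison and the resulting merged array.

Merging process:

Compare 4 vs 7: take 4 from left. Merged: [4]
Compare 10 vs 7: take 7 from right. Merged: [4, 7]
Compare 10 vs 8: take 8 from right. Merged: [4, 7, 8]
Compare 10 vs 17: take 10 from left. Merged: [4, 7, 8, 10]
Compare 20 vs 17: take 17 from right. Merged: [4, 7, 8, 10, 17]
Compare 20 vs 19: take 19 from right. Merged: [4, 7, 8, 10, 17, 19]
Append remaining from left: [20, 21]. Merged: [4, 7, 8, 10, 17, 19, 20, 21]

Final merged array: [4, 7, 8, 10, 17, 19, 20, 21]
Total comparisons: 6

The merged array is [4, 7, 8, 10, 17, 19, 20, 21], requiring 6 comparisons. The merge step runs in O(n) time where n is the total number of elements.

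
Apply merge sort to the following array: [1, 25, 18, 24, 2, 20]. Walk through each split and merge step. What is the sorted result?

Merge sort trace:

Split: [1, 25, 18, 24, 2, 20] -> [1, 25, 18] and [24, 2, 20]
  Split: [1, 25, 18] -> [1] and [25, 18]
    Split: [25, 18] -> [25] and [18]
    Merge: [25] + [18] -> [18, 25]
  Merge: [1] + [18, 25] -> [1, 18, 25]
  Split: [24, 2, 20] -> [24] and [2, 20]
    Split: [2, 20] -> [2] and [20]
    Merge: [2] + [20] -> [2, 20]
  Merge: [24] + [2, 20] -> [2, 20, 24]
Merge: [1, 18, 25] + [2, 20, 24] -> [1, 2, 18, 20, 24, 25]

Final sorted array: [1, 2, 18, 20, 24, 25]

The merge sort proceeds by recursively splitting the array and merging sorted halves.
After all merges, the sorted array is [1, 2, 18, 20, 24, 25].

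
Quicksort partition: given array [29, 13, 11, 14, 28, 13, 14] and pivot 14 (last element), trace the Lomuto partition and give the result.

Lomuto partition with pivot = 14:

Initial array: [29, 13, 11, 14, 28, 13, 14]

arr[0]=29 > 14: no swap
arr[1]=13 <= 14: swap with position 0, array becomes [13, 29, 11, 14, 28, 13, 14]
arr[2]=11 <= 14: swap with position 1, array becomes [13, 11, 29, 14, 28, 13, 14]
arr[3]=14 <= 14: swap with position 2, array becomes [13, 11, 14, 29, 28, 13, 14]
arr[4]=28 > 14: no swap
arr[5]=13 <= 14: swap with position 3, array becomes [13, 11, 14, 13, 28, 29, 14]

Place pivot at position 4: [13, 11, 14, 13, 14, 29, 28]
Pivot position: 4

After partitioning with pivot 14, the array becomes [13, 11, 14, 13, 14, 29, 28]. The pivot is placed at index 4. All elements to the left of the pivot are <= 14, and all elements to the right are > 14.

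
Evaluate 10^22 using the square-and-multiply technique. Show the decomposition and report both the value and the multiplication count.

Computing 10^22 by squaring (build up from 10^1; each line after the first costs one multiplication):

10^1 = 10
10^2 = (10^1)^2 = 10^2 = 100
10^4 = (10^2)^2 = 100^2 = 10000
10^5 = 10 * 10^4 = 10 * 10000 = 100000
10^10 = (10^5)^2 = 100000^2 = 10000000000
10^11 = 10 * 10^10 = 10 * 10000000000 = 100000000000
10^22 = (10^11)^2 = 100000000000^2 = 10000000000000000000000

Result: 10000000000000000000000
Multiplications needed: 6 (6 lines after 10^1)

10^22 = 10000000000000000000000. Using exponentiation by squaring, this requires 6 multiplications. The key idea: if the exponent is even, square the half-power; if odd, multiply by the base once.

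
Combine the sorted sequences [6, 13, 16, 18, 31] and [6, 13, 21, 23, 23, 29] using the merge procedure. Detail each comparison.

Merging process:

Compare 6 vs 6: take 6 from left. Merged: [6]
Compare 13 vs 6: take 6 from right. Merged: [6, 6]
Compare 13 vs 13: take 13 from left. Merged: [6, 6, 13]
Compare 16 vs 13: take 13 from right. Merged: [6, 6, 13, 13]
Compare 16 vs 21: take 16 from left. Merged: [6, 6, 13, 13, 16]
Compare 18 vs 21: take 18 from left. Merged: [6, 6, 13, 13, 16, 18]
Compare 31 vs 21: take 21 from right. Merged: [6, 6, 13, 13, 16, 18, 21]
Compare 31 vs 23: take 23 from right. Merged: [6, 6, 13, 13, 16, 18, 21, 23]
Compare 31 vs 23: take 23 from right. Merged: [6, 6, 13, 13, 16, 18, 21, 23, 23]
Compare 31 vs 29: take 29 from right. Merged: [6, 6, 13, 13, 16, 18, 21, 23, 23, 29]
Append remaining from left: [31]. Merged: [6, 6, 13, 13, 16, 18, 21, 23, 23, 29, 31]

Final merged array: [6, 6, 13, 13, 16, 18, 21, 23, 23, 29, 31]
Total comparisons: 10

The merged array is [6, 6, 13, 13, 16, 18, 21, 23, 23, 29, 31], requiring 10 comparisons. The merge step runs in O(n) time where n is the total number of elements.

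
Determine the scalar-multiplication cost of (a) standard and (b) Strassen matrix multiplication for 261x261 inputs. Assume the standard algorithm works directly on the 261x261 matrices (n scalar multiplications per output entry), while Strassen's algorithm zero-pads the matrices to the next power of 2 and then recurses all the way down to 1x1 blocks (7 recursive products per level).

Matrix multiplication for 261x261 matrices:

Strassen's algorithm requires power-of-2 dimensions. Pad 261x261 to 512x512 (next power of 2).

Standard algorithm: 261^3 = 17779581 multiplications
Strassen's algorithm: 7^(log2(512)) = 7^9 = 40353607 multiplications
Difference: 17779581 - 40353607 = -22574026 (Strassen uses MORE here due to padding overhead — for small or just-over-power-of-2 n, padding can outweigh the per-level savings)

Standard: 17779581 multiplications (261^3). Strassen: 40353607 multiplications (7^9, after padding to 512x512). Strassen reduces 8 recursive multiplications to 7 at each level.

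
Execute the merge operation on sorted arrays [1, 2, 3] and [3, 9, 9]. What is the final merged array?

Merging process:

Compare 1 vs 3: take 1 from left. Merged: [1]
Compare 2 vs 3: take 2 from left. Merged: [1, 2]
Compare 3 vs 3: take 3 from left. Merged: [1, 2, 3]
Append remaining from right: [3, 9, 9]. Merged: [1, 2, 3, 3, 9, 9]

Final merged array: [1, 2, 3, 3, 9, 9]
Total comparisons: 3

The merged array is [1, 2, 3, 3, 9, 9], requiring 3 comparisons. The merge step runs in O(n) time where n is the total number of elements.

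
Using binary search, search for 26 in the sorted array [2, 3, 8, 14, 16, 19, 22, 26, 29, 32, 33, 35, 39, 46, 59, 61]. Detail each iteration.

Binary search for 26 in [2, 3, 8, 14, 16, 19, 22, 26, 29, 32, 33, 35, 39, 46, 59, 61]:

lo=0, hi=15, mid=7, arr[mid]=26 -> Found target at index 7!

Binary search finds 26 at index 7 after 1 comparisons. The search repeatedly halves the search space by comparing with the middle element.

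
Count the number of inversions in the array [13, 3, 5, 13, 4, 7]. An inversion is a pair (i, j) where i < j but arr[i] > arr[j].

Finding inversions in [13, 3, 5, 13, 4, 7]:

(0, 1): arr[0]=13 > arr[1]=3
(0, 2): arr[0]=13 > arr[2]=5
(0, 4): arr[0]=13 > arr[4]=4
(0, 5): arr[0]=13 > arr[5]=7
(2, 4): arr[2]=5 > arr[4]=4
(3, 4): arr[3]=13 > arr[4]=4
(3, 5): arr[3]=13 > arr[5]=7

Total inversions: 7

The array has 7 inversion(s): (0,1), (0,2), (0,4), (0,5), (2,4), (3,4), (3,5). Each pair (i,j) satisfies i < j and arr[i] > arr[j].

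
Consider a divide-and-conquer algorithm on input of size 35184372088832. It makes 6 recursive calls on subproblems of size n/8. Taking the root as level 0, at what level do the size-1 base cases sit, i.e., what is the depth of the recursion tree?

For divide and conquer with division factor 8:

Problem sizes at each level:
Level 0: 35184372088832
Level 1: 4398046511104
Level 2: 549755813888
Level 3: 68719476736
Level 4: 8589934592
Level 5: 1073741824
Level 6: 134217728
Level 7: 16777216
Level 8: 2097152
Level 9: 262144
Level 10: 32768
Level 11: 4096
Level 12: 512
Level 13: 64
Level 14: 8
Level 15: 1

The root is level 0 and the size-1 base case is level 15 (the tree spans levels 0 through 15, i.e. 16 levels counting the root), so the depth is the number of divisions: log_8(35184372088832) = 15

The recursion tree depth is log_8(35184372088832) = 15. At each level, the problem size is divided by 8, so it takes 15 divisions to reduce to a base case of size 1. The algorithm makes 6 recursive calls at each level.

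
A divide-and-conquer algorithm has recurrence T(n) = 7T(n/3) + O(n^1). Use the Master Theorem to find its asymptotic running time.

Master Theorem for T(n) = 7T(n/3) + O(n^1):

a = 7, b = 3, c = 1
log_b(a) = log_3(7) = 1.7712

Case 1: c = 1 < log_3(7) = 1.7712
T(n) = O(n^(log_3 7))

For T(n) = 7T(n/3) + O(n^1): log_3(7) = 1.7712. This is Case 1 of the Master Theorem (c < log_b(a), work dominated by leaves), giving O(n^(log_3 7)).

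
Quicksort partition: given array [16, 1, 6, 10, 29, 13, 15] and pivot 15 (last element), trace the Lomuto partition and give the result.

Lomuto partition with pivot = 15:

Initial array: [16, 1, 6, 10, 29, 13, 15]

arr[0]=16 > 15: no swap
arr[1]=1 <= 15: swap with position 0, array becomes [1, 16, 6, 10, 29, 13, 15]
arr[2]=6 <= 15: swap with position 1, array becomes [1, 6, 16, 10, 29, 13, 15]
arr[3]=10 <= 15: swap with position 2, array becomes [1, 6, 10, 16, 29, 13, 15]
arr[4]=29 > 15: no swap
arr[5]=13 <= 15: swap with position 3, array becomes [1, 6, 10, 13, 29, 16, 15]

Place pivot at position 4: [1, 6, 10, 13, 15, 16, 29]
Pivot position: 4

After partitioning with pivot 15, the array becomes [1, 6, 10, 13, 15, 16, 29]. The pivot is placed at index 4. All elements to the left of the pivot are <= 15, and all elements to the right are > 15.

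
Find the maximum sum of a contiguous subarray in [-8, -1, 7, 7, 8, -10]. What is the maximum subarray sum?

Using Kadane's algorithm on [-8, -1, 7, 7, 8, -10]:

Scanning through the array:
Position 1 (value -1): max_ending_here = -1, max_so_far = -1
Position 2 (value 7): max_ending_here = 7, max_so_far = 7
Position 3 (value 7): max_ending_here = 14, max_so_far = 14
Position 4 (value 8): max_ending_here = 22, max_so_far = 22
Position 5 (value -10): max_ending_here = 12, max_so_far = 22

Maximum subarray: [7, 7, 8]
Maximum sum: 22

The maximum subarray is [7, 7, 8] with sum 22. This subarray runs from index 2 to index 4.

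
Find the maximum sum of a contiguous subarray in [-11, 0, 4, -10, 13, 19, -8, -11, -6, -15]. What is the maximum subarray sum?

Using Kadane's algorithm on [-11, 0, 4, -10, 13, 19, -8, -11, -6, -15]:

Scanning through the array:
Position 1 (value 0): max_ending_here = 0, max_so_far = 0
Position 2 (value 4): max_ending_here = 4, max_so_far = 4
Position 3 (value -10): max_ending_here = -6, max_so_far = 4
Position 4 (value 13): max_ending_here = 13, max_so_far = 13
Position 5 (value 19): max_ending_here = 32, max_so_far = 32
Position 6 (value -8): max_ending_here = 24, max_so_far = 32
Position 7 (value -11): max_ending_here = 13, max_so_far = 32
Position 8 (value -6): max_ending_here = 7, max_so_far = 32
Position 9 (value -15): max_ending_here = -8, max_so_far = 32

Maximum subarray: [13, 19]
Maximum sum: 32

The maximum subarray is [13, 19] with sum 32. This subarray runs from index 4 to index 5.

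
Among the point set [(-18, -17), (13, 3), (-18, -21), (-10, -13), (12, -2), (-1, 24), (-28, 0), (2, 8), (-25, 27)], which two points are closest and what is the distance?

Computing all pairwise distances among 9 points:

d((-18, -17), (13, 3)) = 36.8917
d((-18, -17), (-18, -21)) = 4.0 <-- minimum
d((-18, -17), (-10, -13)) = 8.9443
d((-18, -17), (12, -2)) = 33.541
d((-18, -17), (-1, 24)) = 44.3847
d((-18, -17), (-28, 0)) = 19.7231
d((-18, -17), (2, 8)) = 32.0156
d((-18, -17), (-25, 27)) = 44.5533
d((13, 3), (-18, -21)) = 39.2046
d((13, 3), (-10, -13)) = 28.0179
d((13, 3), (12, -2)) = 5.099
d((13, 3), (-1, 24)) = 25.2389
d((13, 3), (-28, 0)) = 41.1096
d((13, 3), (2, 8)) = 12.083
d((13, 3), (-25, 27)) = 44.9444
d((-18, -21), (-10, -13)) = 11.3137
d((-18, -21), (12, -2)) = 35.5106
d((-18, -21), (-1, 24)) = 48.1041
d((-18, -21), (-28, 0)) = 23.2594
d((-18, -21), (2, 8)) = 35.2278
d((-18, -21), (-25, 27)) = 48.5077
d((-10, -13), (12, -2)) = 24.5967
d((-10, -13), (-1, 24)) = 38.0789
d((-10, -13), (-28, 0)) = 22.2036
d((-10, -13), (2, 8)) = 24.1868
d((-10, -13), (-25, 27)) = 42.72
d((12, -2), (-1, 24)) = 29.0689
d((12, -2), (-28, 0)) = 40.05
d((12, -2), (2, 8)) = 14.1421
d((12, -2), (-25, 27)) = 47.0106
d((-1, 24), (-28, 0)) = 36.1248
d((-1, 24), (2, 8)) = 16.2788
d((-1, 24), (-25, 27)) = 24.1868
d((-28, 0), (2, 8)) = 31.0483
d((-28, 0), (-25, 27)) = 27.1662
d((2, 8), (-25, 27)) = 33.0151

Closest pair: (-18, -17) and (-18, -21) with distance 4.0

The closest pair is (-18, -17) and (-18, -21) with Euclidean distance 4.0. For 9 points, brute-force pairwise comparison is shown above. For large n, the divide-and-conquer algorithm (sort by x, recurse on halves, check the dividing strip) achieves O(n log n).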